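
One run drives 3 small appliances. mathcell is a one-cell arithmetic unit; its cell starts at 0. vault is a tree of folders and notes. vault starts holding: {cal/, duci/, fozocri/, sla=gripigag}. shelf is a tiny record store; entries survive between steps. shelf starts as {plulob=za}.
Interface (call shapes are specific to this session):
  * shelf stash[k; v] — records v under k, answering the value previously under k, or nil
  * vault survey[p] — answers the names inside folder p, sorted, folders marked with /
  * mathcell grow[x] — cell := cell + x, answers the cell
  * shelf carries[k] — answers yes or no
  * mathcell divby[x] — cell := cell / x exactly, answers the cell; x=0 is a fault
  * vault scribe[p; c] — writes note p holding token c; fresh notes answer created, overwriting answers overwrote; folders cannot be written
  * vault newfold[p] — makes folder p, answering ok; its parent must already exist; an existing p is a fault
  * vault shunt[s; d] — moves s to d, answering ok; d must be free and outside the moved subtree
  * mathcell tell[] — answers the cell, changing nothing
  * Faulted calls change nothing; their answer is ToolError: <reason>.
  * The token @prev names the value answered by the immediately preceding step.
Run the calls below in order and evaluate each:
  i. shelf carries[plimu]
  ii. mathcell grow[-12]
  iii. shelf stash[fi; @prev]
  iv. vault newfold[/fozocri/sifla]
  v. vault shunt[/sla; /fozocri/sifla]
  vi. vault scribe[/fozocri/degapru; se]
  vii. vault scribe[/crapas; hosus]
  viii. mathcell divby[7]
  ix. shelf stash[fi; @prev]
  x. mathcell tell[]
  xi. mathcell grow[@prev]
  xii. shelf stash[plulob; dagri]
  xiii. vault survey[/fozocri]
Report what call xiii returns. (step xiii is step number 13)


-- 1. shelf carries(k: plimu) => no
-- 2. mathcell grow(x: -12) => -12
-- 3. shelf stash(k: fi, v: @prev) => nil
-- 4. vault newfold(p: /fozocri/sifla) => ok
-- 5. vault shunt(s: /sla, d: /fozocri/sifla) => ToolError: exists
-- 6. vault scribe(p: /fozocri/degapru, c: se) => created
-- 7. vault scribe(p: /crapas, c: hosus) => created
-- 8. mathcell divby(x: 7) => -12/7
-- 9. shelf stash(k: fi, v: @prev) => -12
-- 10. mathcell tell() => -12/7
-- 11. mathcell grow(x: @prev) => -24/7
-- 12. shelf stash(k: plulob, v: dagri) => za
-- 13. vault survey(p: /fozocri) => [degapru, sifla/]

Answer: [degapru, sifla/]


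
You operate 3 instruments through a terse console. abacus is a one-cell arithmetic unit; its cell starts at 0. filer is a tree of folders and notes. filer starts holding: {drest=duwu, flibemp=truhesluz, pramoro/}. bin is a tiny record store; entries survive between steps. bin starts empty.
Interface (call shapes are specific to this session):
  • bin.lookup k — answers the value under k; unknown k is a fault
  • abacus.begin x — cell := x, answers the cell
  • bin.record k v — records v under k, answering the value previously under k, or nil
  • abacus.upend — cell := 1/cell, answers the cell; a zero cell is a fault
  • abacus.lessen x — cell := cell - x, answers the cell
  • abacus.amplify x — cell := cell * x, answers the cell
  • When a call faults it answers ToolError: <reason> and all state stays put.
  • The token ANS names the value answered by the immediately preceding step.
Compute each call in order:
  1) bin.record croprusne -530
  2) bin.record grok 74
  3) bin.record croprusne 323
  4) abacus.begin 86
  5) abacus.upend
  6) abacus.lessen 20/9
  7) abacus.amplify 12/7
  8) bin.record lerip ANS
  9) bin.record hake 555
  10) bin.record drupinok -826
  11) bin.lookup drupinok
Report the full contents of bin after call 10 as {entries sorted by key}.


Answer: {croprusne=323, drupinok=-826, grok=74, hake=555, lerip=-3422/903}

Derivation:
-> bin.record(k: croprusne, v: -530)
<- nil
-> bin.record(k: grok, v: 74)
<- nil
-> bin.record(k: croprusne, v: 323)
<- -530
-> abacus.begin(x: 86)
<- 86
-> abacus.upend()
<- 1/86
-> abacus.lessen(x: 20/9)
<- -1711/774
-> abacus.amplify(x: 12/7)
<- -3422/903
-> bin.record(k: lerip, v: ANS)
<- nil
-> bin.record(k: hake, v: 555)
<- nil
-> bin.record(k: drupinok, v: -826)
<- nil
-> bin.lookup(k: drupinok)
<- -826


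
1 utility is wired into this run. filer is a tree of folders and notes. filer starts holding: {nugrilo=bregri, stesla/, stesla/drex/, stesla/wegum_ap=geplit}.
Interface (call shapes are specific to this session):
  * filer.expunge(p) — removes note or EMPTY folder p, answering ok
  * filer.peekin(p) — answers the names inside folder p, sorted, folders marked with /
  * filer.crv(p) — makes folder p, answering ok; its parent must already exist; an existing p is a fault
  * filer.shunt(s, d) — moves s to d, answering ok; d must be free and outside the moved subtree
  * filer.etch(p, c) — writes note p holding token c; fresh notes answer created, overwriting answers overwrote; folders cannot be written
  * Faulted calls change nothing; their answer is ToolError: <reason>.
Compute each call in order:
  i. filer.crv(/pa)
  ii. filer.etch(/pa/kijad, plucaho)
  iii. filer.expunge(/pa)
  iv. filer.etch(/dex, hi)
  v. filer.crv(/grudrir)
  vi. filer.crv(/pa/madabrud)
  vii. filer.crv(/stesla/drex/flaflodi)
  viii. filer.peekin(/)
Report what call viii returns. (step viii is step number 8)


Answer: [dex, grudrir/, nugrilo, pa/, stesla/]

Derivation:
[in] filer.crv p=/pa
[out] ok
[in] filer.etch p=/pa/kijad c=plucaho
[out] created
[in] filer.expunge p=/pa
[out] ToolError: not empty
[in] filer.etch p=/dex c=hi
[out] created
[in] filer.crv p=/grudrir
[out] ok
[in] filer.crv p=/pa/madabrud
[out] ok
[in] filer.crv p=/stesla/drex/flaflodi
[out] ok
[in] filer.peekin p=/
[out] [dex, grudrir/, nugrilo, pa/, stesla/]


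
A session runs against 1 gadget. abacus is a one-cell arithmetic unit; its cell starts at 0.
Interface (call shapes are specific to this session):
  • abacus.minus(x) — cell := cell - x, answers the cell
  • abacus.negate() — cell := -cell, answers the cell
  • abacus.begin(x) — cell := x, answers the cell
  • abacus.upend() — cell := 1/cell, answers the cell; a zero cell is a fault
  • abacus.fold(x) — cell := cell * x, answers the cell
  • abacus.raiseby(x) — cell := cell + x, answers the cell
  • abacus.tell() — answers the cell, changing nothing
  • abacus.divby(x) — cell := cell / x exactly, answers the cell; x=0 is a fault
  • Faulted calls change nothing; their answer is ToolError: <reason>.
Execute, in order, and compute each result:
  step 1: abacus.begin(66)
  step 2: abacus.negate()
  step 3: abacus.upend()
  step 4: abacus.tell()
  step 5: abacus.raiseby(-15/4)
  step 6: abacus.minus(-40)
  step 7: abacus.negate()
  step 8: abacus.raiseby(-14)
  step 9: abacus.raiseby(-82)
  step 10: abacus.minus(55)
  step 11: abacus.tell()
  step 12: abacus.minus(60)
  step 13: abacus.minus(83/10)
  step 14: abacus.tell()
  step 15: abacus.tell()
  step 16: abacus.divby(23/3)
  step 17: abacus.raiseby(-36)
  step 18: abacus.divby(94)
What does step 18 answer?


Answer: -350813/475640

Derivation:
I use begin passing x→66, yielding 66.
Then negate(), yielding -66.
I invoke upend, — result: -1/66.
Then tell(), — result: -1/66.
I run raiseby passing x→-15/4, → -497/132.
I use minus passing x→-40, and see 4783/132.
Using negate(), yielding -4783/132.
Then raiseby passing x→-14, which returns -6631/132.
I run raiseby passing x→-82, giving -17455/132.
Next I call minus passing x→55, giving -24715/132.
Invoking tell, and observe -24715/132.
I call minus passing x→60, yielding -32635/132.
I try minus passing x→83/10, giving -168653/660.
I use tell(): -168653/660.
Now I run tell(), and see -168653/660.
Calling divby passing x→23/3, → -168653/5060.
I use raiseby passing x→-36, giving -350813/5060.
I try divby passing x→94, and observe -350813/475640.


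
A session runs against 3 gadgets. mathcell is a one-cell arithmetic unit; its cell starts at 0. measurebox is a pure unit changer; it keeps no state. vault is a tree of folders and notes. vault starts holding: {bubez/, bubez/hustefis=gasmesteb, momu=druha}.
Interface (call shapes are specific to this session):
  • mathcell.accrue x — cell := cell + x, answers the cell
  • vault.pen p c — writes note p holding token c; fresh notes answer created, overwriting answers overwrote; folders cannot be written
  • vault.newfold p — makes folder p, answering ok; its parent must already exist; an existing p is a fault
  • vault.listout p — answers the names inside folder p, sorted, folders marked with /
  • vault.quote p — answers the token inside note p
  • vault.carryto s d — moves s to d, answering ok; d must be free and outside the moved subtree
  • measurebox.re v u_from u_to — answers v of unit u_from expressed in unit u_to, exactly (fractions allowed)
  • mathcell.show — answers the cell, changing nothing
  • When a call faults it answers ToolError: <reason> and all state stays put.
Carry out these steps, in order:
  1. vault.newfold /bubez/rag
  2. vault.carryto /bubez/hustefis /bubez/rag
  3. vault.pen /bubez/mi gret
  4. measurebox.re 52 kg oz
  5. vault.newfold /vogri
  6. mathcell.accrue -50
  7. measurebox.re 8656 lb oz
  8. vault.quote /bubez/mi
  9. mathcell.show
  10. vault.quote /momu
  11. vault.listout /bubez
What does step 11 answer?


Answer: [hustefis, mi, rag/]

Derivation:
Then vault.newfold(p→/bubez/rag), — result: ok.
Using vault.carryto(s→/bubez/hustefis, d→/bubez/rag), and see ToolError: exists.
I try vault.pen(p→/bubez/mi, c→gret), which returns created.
I run measurebox.re(v→52, u_from→kg, u_to→oz), and see 83200000000/45359237.
Calling vault.newfold(p→/vogri), — result: ok.
I call mathcell.accrue(x→-50): -50.
Calling measurebox.re(v→8656, u_from→lb, u_to→oz), and see 138496.
I use vault.quote(p→/bubez/mi): gret.
Invoking mathcell.show(), — result: -50.
Invoking vault.quote(p→/momu), and get druha.
Calling vault.listout(p→/bubez), which returns [hustefis, mi, rag/].


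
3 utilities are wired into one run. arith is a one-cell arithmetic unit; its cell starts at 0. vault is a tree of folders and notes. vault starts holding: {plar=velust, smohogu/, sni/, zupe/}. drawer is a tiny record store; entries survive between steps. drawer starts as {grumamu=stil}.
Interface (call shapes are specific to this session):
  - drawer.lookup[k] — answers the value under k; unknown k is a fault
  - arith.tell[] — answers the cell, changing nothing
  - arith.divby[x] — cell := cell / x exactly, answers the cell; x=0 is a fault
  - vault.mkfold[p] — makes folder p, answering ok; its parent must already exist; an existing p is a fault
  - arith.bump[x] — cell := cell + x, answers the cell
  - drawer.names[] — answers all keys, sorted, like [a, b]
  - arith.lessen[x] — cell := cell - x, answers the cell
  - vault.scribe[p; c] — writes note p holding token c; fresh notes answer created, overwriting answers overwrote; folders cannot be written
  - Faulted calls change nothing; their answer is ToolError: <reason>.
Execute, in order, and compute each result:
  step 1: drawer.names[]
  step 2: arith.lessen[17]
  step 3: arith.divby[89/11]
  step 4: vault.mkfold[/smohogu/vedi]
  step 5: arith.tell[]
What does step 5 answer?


Now I run names(), and get [grumamu].
Using lessen passing x: 17, and see -17.
I try divby passing x: 89/11, and see -187/89.
Next I call mkfold passing p: /smohogu/vedi: ok.
I run tell: -187/89.

Answer: -187/89


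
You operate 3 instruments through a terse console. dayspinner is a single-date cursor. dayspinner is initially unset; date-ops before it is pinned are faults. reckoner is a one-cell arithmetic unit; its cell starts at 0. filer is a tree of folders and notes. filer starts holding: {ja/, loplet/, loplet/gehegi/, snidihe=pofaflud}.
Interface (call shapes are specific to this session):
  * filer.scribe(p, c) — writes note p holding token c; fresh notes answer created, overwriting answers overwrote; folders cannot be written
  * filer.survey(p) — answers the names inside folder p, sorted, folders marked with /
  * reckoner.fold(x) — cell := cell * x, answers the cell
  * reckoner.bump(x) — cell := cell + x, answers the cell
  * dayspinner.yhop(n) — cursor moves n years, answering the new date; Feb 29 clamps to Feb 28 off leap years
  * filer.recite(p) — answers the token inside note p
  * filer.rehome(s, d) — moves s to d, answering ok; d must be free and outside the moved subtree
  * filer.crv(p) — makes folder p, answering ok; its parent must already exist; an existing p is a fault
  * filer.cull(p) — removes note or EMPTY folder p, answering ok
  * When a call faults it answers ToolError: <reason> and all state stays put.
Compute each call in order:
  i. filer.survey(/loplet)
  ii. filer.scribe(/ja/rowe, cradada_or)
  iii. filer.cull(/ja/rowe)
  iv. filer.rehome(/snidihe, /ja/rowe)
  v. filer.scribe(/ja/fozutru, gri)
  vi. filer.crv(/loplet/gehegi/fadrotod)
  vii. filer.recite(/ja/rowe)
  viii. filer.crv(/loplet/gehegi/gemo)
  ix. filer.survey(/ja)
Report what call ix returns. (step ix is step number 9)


;; survey(/loplet) : [gehegi/]
;; scribe(/ja/rowe, cradada_or) : created
;; cull(/ja/rowe) : ok
;; rehome(/snidihe, /ja/rowe) : ok
;; scribe(/ja/fozutru, gri) : created
;; crv(/loplet/gehegi/fadrotod) : ok
;; recite(/ja/rowe) : pofaflud
;; crv(/loplet/gehegi/gemo) : ok
;; survey(/ja) : [fozutru, rowe]

Answer: [fozutru, rowe]


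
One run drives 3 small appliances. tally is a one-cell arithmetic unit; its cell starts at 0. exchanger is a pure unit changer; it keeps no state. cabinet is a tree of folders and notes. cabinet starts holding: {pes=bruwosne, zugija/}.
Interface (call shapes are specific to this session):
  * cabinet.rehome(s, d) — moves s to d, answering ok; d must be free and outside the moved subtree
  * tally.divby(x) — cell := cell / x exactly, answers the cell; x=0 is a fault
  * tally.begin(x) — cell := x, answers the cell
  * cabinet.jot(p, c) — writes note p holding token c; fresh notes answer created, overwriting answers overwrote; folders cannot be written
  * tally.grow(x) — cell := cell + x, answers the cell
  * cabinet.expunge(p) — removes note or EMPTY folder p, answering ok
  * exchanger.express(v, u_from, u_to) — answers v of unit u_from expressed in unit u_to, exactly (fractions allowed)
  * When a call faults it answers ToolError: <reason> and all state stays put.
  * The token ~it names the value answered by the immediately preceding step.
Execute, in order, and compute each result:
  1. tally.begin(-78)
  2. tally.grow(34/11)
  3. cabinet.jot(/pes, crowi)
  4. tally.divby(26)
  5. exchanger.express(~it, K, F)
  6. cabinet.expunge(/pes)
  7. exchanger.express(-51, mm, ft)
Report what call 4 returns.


>>> tally.begin x=-78
[out] -78
>>> tally.grow x=34/11
[out] -824/11
>>> cabinet.jot p=/pes c=crowi
[out] overwrote
>>> tally.divby x=26
[out] -412/143
>>> exchanger.express v=~it u_from=K u_to=F
[out] -6647441/14300
>>> cabinet.expunge p=/pes
[out] ok
>>> exchanger.express v=-51 u_from=mm u_to=ft
[out] -85/508

Answer: -412/143


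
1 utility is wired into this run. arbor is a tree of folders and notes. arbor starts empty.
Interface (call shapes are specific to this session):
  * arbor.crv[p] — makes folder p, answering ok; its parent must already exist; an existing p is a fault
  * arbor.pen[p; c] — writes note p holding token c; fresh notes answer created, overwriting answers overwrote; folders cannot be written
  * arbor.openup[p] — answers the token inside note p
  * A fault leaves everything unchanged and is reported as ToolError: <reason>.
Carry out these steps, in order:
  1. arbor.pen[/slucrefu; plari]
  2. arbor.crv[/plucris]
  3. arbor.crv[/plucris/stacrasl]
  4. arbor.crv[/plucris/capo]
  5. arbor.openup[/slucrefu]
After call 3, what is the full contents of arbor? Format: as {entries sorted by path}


% arbor.pen(p='/slucrefu', c='plari') == created
% arbor.crv(p='/plucris') == ok
% arbor.crv(p='/plucris/stacrasl') == ok
% arbor.crv(p='/plucris/capo') == ok
% arbor.openup(p='/slucrefu') == plari

Answer: {plucris/, plucris/stacrasl/, slucrefu=plari}


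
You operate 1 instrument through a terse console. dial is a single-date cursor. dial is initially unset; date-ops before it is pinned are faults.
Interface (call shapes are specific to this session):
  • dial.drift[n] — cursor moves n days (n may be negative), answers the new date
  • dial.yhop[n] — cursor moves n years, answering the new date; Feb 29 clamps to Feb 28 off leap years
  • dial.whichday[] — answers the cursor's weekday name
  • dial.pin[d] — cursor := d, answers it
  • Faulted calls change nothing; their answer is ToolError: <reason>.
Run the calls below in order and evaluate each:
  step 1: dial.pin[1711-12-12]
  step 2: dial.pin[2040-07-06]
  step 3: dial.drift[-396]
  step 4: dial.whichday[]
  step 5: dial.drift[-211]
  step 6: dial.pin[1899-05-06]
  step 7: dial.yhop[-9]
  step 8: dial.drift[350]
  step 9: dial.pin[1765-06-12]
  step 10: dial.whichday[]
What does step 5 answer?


==> dial.pin(d='1711-12-12')
<== 1711-12-12
==> dial.pin(d='2040-07-06')
<== 2040-07-06
==> dial.drift(n='-396')
<== 2039-06-06
==> dial.whichday()
<== Monday
==> dial.drift(n='-211')
<== 2038-11-07
==> dial.pin(d='1899-05-06')
<== 1899-05-06
==> dial.yhop(n='-9')
<== 1890-05-06
==> dial.drift(n='350')
<== 1891-04-21
==> dial.pin(d='1765-06-12')
<== 1765-06-12
==> dial.whichday()
<== Wednesday

Answer: 2038-11-07


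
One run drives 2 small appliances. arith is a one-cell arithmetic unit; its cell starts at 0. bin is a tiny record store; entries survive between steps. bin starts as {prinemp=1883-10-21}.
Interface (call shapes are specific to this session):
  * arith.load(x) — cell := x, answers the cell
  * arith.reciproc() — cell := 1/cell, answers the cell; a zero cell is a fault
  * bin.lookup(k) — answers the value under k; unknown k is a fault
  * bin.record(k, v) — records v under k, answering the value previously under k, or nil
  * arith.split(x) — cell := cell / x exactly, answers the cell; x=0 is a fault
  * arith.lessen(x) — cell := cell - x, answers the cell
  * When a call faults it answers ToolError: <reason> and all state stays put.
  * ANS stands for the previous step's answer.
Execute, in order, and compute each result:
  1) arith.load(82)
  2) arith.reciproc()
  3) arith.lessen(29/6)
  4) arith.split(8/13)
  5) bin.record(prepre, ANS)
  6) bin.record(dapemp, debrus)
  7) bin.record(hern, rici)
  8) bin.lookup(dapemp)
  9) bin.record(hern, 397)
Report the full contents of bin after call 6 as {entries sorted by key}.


Answer: {dapemp=debrus, prepre=-7709/984, prinemp=1883-10-21}

Derivation:
CALL arith.load[x: 82]
RET  82
CALL arith.reciproc[]
RET  1/82
CALL arith.lessen[x: 29/6]
RET  -593/123
CALL arith.split[x: 8/13]
RET  -7709/984
CALL bin.record[k: prepre; v: ANS]
RET  nil
CALL bin.record[k: dapemp; v: debrus]
RET  nil
CALL bin.record[k: hern; v: rici]
RET  nil
CALL bin.lookup[k: dapemp]
RET  debrus
CALL bin.record[k: hern; v: 397]
RET  rici


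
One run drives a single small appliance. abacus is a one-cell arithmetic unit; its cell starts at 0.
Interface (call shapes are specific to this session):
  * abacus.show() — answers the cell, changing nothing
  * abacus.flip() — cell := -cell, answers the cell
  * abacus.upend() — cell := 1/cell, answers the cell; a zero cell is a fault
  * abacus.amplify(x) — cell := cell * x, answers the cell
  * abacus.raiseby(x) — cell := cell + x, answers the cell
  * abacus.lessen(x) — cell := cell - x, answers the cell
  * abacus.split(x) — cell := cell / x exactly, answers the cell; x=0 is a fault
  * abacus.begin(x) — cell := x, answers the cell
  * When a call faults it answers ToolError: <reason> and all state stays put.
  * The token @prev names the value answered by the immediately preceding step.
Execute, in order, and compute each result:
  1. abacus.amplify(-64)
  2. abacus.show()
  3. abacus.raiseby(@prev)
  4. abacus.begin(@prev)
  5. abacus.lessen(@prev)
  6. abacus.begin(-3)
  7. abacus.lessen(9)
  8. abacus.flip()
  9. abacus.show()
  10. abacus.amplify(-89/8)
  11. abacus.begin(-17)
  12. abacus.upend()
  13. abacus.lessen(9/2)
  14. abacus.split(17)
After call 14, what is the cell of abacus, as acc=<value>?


$ abacus.amplify x→-64
:: 0
$ abacus.show
:: 0
$ abacus.raiseby x→@prev
:: 0
$ abacus.begin x→@prev
:: 0
$ abacus.lessen x→@prev
:: 0
$ abacus.begin x→-3
:: -3
$ abacus.lessen x→9
:: -12
$ abacus.flip
:: 12
$ abacus.show
:: 12
$ abacus.amplify x→-89/8
:: -267/2
$ abacus.begin x→-17
:: -17
$ abacus.upend
:: -1/17
$ abacus.lessen x→9/2
:: -155/34
$ abacus.split x→17
:: -155/578

Answer: acc=-155/578


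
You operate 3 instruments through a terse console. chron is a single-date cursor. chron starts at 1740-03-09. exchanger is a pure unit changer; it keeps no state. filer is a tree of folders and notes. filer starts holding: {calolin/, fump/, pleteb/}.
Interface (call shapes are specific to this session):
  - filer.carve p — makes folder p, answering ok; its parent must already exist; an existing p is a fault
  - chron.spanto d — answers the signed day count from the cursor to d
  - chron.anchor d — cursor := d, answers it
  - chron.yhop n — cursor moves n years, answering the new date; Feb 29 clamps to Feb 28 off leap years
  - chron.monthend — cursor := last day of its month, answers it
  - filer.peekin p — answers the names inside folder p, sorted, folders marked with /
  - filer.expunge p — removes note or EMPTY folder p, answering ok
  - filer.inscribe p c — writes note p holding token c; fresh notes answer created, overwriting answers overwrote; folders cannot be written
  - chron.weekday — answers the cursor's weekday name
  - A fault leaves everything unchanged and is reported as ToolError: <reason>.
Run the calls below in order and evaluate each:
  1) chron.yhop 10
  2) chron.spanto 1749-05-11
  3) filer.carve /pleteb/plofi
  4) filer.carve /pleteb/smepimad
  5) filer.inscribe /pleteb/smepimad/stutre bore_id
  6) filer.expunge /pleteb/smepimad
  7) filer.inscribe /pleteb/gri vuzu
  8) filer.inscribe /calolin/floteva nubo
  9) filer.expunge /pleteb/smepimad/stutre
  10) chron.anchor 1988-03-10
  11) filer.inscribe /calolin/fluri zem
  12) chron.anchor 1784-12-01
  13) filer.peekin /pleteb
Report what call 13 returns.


# yhop(n: 10) : 1750-03-09
# spanto(d: 1749-05-11) : -302
# carve(p: /pleteb/plofi) : ok
# carve(p: /pleteb/smepimad) : ok
# inscribe(p: /pleteb/smepimad/stutre, c: bore_id) : created
# expunge(p: /pleteb/smepimad) : ToolError: not empty
# inscribe(p: /pleteb/gri, c: vuzu) : created
# inscribe(p: /calolin/floteva, c: nubo) : created
# expunge(p: /pleteb/smepimad/stutre) : ok
# anchor(d: 1988-03-10) : 1988-03-10
# inscribe(p: /calolin/fluri, c: zem) : created
# anchor(d: 1784-12-01) : 1784-12-01
# peekin(p: /pleteb) : [gri, plofi/, smepimad/]

Answer: [gri, plofi/, smepimad/]


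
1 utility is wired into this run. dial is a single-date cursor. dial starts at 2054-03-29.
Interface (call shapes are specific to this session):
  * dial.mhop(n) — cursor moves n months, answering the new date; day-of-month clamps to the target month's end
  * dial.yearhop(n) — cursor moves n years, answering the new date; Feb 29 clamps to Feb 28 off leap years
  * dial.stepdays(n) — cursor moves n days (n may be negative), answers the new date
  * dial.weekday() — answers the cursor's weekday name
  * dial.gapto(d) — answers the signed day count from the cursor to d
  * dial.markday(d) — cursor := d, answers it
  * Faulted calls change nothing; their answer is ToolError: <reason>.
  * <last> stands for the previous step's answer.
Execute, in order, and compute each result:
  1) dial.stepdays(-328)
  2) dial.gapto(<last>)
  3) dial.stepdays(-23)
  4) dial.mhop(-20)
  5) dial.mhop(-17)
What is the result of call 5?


CALL dial.stepdays[n: -328]
RET  2053-05-05
CALL dial.gapto[d: <last>]
RET  0
CALL dial.stepdays[n: -23]
RET  2053-04-12
CALL dial.mhop[n: -20]
RET  2051-08-12
CALL dial.mhop[n: -17]
RET  2050-03-12

Answer: 2050-03-12


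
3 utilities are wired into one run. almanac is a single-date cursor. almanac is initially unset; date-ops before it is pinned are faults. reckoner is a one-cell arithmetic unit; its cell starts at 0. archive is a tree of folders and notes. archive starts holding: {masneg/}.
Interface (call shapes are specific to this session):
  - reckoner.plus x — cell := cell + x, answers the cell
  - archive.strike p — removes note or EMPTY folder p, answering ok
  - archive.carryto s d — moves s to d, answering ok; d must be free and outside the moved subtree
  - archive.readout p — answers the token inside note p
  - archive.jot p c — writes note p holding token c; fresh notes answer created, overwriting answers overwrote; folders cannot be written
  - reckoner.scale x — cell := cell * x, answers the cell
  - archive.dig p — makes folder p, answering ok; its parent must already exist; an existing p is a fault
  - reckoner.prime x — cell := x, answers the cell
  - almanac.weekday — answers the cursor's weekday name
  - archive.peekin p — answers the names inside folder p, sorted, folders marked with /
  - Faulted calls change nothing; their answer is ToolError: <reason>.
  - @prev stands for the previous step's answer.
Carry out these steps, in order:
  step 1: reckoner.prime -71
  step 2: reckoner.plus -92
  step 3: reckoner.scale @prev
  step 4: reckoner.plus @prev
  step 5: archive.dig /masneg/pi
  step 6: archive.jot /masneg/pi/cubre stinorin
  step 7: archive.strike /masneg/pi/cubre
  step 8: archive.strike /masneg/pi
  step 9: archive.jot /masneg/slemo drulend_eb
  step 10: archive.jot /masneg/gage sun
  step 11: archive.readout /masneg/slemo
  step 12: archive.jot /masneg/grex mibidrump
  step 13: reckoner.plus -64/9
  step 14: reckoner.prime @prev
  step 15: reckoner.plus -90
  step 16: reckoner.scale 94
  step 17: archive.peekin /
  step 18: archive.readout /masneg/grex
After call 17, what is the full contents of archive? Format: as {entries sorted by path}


Answer: {masneg/, masneg/gage=sun, masneg/grex=mibidrump, masneg/slemo=drulend_eb}

Derivation:
·→ prime(-71)
·← -71
·→ plus(-92)
·← -163
·→ scale(@prev)
·← 26569
·→ plus(@prev)
·← 53138
·→ dig(/masneg/pi)
·← ok
·→ jot(/masneg/pi/cubre, stinorin)
·← created
·→ strike(/masneg/pi/cubre)
·← ok
·→ strike(/masneg/pi)
·← ok
·→ jot(/masneg/slemo, drulend_eb)
·← created
·→ jot(/masneg/gage, sun)
·← created
·→ readout(/masneg/slemo)
·← drulend_eb
·→ jot(/masneg/grex, mibidrump)
·← created
·→ plus(-64/9)
·← 478178/9
·→ prime(@prev)
·← 478178/9
·→ plus(-90)
·← 477368/9
·→ scale(94)
·← 44872592/9
·→ peekin(/)
·← [masneg/]
·→ readout(/masneg/grex)
·← mibidrump


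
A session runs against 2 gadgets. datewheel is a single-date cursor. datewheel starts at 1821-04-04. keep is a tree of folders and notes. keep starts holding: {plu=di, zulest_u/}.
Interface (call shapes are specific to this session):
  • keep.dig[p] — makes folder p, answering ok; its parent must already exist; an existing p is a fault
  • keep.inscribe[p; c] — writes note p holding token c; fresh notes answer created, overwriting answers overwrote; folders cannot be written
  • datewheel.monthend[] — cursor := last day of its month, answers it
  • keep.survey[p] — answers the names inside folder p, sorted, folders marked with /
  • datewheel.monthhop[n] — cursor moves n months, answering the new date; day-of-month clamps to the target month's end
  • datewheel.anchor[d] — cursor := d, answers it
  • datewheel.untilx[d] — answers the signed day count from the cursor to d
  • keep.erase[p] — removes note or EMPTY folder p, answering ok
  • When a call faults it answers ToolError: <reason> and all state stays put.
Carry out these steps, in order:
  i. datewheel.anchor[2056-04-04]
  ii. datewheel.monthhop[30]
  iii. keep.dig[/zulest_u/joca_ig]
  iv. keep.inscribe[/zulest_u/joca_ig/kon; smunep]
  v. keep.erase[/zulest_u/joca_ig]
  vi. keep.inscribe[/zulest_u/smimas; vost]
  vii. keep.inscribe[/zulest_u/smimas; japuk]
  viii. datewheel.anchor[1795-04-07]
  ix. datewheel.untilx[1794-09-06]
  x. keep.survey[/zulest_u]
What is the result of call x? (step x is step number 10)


Answer: [joca_ig/, smimas]

Derivation:
Next I call datewheel.anchor with d: 2056-04-04, and get 2056-04-04.
I invoke datewheel.monthhop with n: 30, and observe 2058-10-04.
Then keep.dig with p: /zulest_u/joca_ig, → ok.
I run keep.inscribe with p: /zulest_u/joca_ig/kon, c: smunep, and get created.
Now I run keep.erase with p: /zulest_u/joca_ig, and observe ToolError: not empty.
I use keep.inscribe with p: /zulest_u/smimas, c: vost, — result: created.
Calling keep.inscribe with p: /zulest_u/smimas, c: japuk, giving overwrote.
I run datewheel.anchor with d: 1795-04-07, and get 1795-04-07.
I call datewheel.untilx with d: 1794-09-06, yielding -213.
I try keep.survey with p: /zulest_u, → [joca_ig/, smimas].


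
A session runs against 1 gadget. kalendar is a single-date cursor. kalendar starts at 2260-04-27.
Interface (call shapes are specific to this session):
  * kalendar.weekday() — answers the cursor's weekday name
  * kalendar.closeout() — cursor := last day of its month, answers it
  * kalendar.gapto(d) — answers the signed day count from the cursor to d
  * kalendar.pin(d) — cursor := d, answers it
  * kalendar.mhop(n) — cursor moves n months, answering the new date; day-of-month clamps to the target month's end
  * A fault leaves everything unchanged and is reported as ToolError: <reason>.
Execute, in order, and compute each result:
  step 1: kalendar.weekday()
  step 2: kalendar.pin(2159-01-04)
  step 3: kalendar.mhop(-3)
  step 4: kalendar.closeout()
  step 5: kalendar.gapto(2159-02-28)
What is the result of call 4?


Do: weekday[]
See: Friday
Do: pin[d=2159-01-04]
See: 2159-01-04
Do: mhop[n=-3]
See: 2158-10-04
Do: closeout[]
See: 2158-10-31
Do: gapto[d=2159-02-28]
See: 120

Answer: 2158-10-31


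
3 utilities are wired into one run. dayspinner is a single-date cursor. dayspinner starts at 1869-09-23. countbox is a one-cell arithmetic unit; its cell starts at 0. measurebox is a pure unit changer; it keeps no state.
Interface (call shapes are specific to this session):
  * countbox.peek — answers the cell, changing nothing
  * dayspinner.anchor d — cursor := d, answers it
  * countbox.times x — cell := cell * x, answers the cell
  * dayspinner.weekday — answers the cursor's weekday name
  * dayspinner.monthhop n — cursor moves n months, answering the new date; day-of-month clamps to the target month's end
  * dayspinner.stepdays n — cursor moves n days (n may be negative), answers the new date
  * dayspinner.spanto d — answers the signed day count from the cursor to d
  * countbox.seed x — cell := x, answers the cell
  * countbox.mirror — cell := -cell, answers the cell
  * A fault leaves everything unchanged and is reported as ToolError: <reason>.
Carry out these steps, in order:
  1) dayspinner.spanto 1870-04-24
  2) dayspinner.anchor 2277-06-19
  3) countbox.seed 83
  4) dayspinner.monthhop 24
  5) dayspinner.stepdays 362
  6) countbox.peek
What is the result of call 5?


Answer: 2280-06-15

Derivation:
> dayspinner.spanto d='1870-04-24'
= 213
> dayspinner.anchor d='2277-06-19'
= 2277-06-19
> countbox.seed x='83'
= 83
> dayspinner.monthhop n='24'
= 2279-06-19
> dayspinner.stepdays n='362'
= 2280-06-15
> countbox.peek
= 83


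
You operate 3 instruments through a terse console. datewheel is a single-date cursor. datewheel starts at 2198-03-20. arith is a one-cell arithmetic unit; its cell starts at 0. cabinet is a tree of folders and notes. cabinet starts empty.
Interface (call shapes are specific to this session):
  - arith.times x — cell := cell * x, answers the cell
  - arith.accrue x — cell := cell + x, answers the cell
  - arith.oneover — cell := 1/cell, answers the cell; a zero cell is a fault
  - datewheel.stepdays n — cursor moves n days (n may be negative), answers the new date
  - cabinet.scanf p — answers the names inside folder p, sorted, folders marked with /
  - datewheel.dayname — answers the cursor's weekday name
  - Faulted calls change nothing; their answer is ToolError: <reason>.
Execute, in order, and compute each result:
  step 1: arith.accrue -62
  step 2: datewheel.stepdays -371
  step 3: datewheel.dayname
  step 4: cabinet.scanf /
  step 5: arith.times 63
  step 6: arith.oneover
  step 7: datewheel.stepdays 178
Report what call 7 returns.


Answer: 2197-09-08

Derivation:
% 1. arith.accrue(-62) => -62
% 2. datewheel.stepdays(-371) => 2197-03-14
% 3. datewheel.dayname() => Tuesday
% 4. cabinet.scanf(/) => []
% 5. arith.times(63) => -3906
% 6. arith.oneover() => -1/3906
% 7. datewheel.stepdays(178) => 2197-09-08


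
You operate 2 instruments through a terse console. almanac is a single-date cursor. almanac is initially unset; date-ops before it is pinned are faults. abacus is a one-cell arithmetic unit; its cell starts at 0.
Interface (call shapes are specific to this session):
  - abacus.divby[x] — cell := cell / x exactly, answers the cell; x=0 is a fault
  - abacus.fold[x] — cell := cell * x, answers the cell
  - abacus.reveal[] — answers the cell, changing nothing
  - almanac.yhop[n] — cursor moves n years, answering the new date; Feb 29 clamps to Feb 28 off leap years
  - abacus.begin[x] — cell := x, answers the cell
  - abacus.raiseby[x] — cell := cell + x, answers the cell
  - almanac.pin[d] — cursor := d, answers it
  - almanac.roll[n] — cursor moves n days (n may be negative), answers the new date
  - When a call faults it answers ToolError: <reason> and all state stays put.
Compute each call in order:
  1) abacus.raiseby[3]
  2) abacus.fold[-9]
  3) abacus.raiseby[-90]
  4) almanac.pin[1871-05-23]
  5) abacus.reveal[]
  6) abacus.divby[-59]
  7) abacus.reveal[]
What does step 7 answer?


Answer: 117/59

Derivation:
>>> abacus.raiseby x: 3
= 3
>>> abacus.fold x: -9
= -27
>>> abacus.raiseby x: -90
= -117
>>> almanac.pin d: 1871-05-23
= 1871-05-23
>>> abacus.reveal
= -117
>>> abacus.divby x: -59
= 117/59
>>> abacus.reveal
= 117/59


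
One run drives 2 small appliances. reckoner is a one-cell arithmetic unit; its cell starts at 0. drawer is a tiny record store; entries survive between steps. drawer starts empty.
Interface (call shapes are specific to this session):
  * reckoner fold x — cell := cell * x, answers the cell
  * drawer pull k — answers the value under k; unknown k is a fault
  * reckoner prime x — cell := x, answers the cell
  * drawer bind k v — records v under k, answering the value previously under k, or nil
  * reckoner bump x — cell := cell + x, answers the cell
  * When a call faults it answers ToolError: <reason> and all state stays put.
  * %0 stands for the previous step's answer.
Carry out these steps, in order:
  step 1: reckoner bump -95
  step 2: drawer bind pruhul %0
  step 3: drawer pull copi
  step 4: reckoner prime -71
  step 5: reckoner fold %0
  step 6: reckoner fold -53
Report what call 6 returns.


$ reckoner bump x→-95
= -95
$ drawer bind k→pruhul v→%0
= nil
$ drawer pull k→copi
= ToolError: no such key copi
$ reckoner prime x→-71
= -71
$ reckoner fold x→%0
= 5041
$ reckoner fold x→-53
= -267173

Answer: -267173


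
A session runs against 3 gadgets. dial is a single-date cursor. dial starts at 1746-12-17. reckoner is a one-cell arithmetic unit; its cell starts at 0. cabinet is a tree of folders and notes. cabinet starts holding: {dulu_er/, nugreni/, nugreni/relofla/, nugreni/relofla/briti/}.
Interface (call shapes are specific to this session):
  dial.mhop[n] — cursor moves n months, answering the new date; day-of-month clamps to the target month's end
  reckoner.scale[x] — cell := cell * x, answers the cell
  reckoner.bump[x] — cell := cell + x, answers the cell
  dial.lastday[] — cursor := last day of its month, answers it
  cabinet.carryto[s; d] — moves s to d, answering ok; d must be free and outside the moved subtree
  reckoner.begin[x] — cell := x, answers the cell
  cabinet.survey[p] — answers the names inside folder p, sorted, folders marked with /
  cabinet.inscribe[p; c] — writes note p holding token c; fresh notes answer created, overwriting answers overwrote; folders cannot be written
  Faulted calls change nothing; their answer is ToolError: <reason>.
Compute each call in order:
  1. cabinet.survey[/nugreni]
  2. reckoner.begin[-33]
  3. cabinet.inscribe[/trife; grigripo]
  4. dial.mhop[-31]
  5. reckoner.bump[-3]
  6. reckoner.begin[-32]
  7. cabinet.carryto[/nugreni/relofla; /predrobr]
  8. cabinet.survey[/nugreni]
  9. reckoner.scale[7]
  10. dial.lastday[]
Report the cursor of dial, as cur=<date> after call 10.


Answer: cur=1744-05-31

Derivation:
% cabinet.survey(p→/nugreni) ~> [relofla/]
% reckoner.begin(x→-33) ~> -33
% cabinet.inscribe(p→/trife, c→grigripo) ~> created
% dial.mhop(n→-31) ~> 1744-05-17
% reckoner.bump(x→-3) ~> -36
% reckoner.begin(x→-32) ~> -32
% cabinet.carryto(s→/nugreni/relofla, d→/predrobr) ~> ok
% cabinet.survey(p→/nugreni) ~> []
% reckoner.scale(x→7) ~> -224
% dial.lastday() ~> 1744-05-31


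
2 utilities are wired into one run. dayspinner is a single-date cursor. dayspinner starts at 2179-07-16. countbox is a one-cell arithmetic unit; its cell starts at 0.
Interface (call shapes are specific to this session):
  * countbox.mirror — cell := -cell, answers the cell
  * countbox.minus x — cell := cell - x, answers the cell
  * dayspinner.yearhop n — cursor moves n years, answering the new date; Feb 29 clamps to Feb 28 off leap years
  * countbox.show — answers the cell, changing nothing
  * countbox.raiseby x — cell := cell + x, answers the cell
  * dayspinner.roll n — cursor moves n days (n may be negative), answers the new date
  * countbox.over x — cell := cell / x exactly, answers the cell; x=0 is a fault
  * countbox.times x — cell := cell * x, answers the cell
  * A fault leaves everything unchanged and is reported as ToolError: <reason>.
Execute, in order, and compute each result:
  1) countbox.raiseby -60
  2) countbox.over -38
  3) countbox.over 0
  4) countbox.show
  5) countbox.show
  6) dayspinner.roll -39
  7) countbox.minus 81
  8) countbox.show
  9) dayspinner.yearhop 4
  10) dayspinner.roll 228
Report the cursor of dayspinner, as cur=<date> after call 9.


Answer: cur=2183-06-07

Derivation:
Using countbox.raiseby passing x: -60: -60.
Invoking countbox.over passing x: -38, and get 30/19.
I call countbox.over passing x: 0, → ToolError: division by zero.
Calling countbox.show(), giving 30/19.
I call countbox.show, yielding 30/19.
Invoking dayspinner.roll passing n: -39, — result: 2179-06-07.
Using countbox.minus passing x: 81, and observe -1509/19.
Invoking countbox.show, → -1509/19.
I use dayspinner.yearhop passing n: 4, yielding 2183-06-07.
Then dayspinner.roll passing n: 228, yielding 2184-01-21.


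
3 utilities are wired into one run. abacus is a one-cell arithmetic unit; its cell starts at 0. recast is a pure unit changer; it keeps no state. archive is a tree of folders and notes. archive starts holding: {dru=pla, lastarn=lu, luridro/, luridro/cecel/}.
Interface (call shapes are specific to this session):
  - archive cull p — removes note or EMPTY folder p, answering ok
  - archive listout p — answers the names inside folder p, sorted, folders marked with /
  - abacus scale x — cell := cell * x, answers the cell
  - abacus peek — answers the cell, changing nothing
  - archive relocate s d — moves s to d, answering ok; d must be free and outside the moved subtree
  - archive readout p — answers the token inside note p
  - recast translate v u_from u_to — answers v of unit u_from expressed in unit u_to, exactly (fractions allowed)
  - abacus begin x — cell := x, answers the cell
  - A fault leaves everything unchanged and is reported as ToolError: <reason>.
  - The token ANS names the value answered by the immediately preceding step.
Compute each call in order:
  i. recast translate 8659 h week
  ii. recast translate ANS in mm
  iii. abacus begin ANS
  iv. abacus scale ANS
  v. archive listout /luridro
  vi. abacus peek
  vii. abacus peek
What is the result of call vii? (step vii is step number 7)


Answer: 24680095801/14400

Derivation:
>> recast translate(v=8659, u_from=h, u_to=week)
<< 1237/24
>> recast translate(v=ANS, u_from=in, u_to=mm)
<< 157099/120
>> abacus begin(x=ANS)
<< 157099/120
>> abacus scale(x=ANS)
<< 24680095801/14400
>> archive listout(p=/luridro)
<< [cecel/]
>> abacus peek()
<< 24680095801/14400
>> abacus peek()
<< 24680095801/14400
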